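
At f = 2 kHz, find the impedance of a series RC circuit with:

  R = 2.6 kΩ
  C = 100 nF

Step 1 — Angular frequency: ω = 2π·f = 2π·2000 = 1.257e+04 rad/s.
Step 2 — Component impedances:
  R: Z = R = 2600 Ω
  C: Z = 1/(jωC) = -j/(ω·C) = 0 - j795.8 Ω
Step 3 — Series combination: Z_total = R + C = 2600 - j795.8 Ω = 2719∠-17.0° Ω.

Z = 2600 - j795.8 Ω = 2719∠-17.0° Ω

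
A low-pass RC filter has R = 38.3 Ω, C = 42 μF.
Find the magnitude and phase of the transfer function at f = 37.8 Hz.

Step 1 — Angular frequency: ω = 2π·37.8 = 237.5 rad/s.
Step 2 — Transfer function: H(jω) = 1/(1 + jωRC).
Step 3 — Denominator: 1 + jωRC = 1 + j·237.5·38.3·4.2e-05 = 1 + j0.382.
Step 4 — H = 0.8726 - j0.3334.
Step 5 — Magnitude: |H| = 0.9341 (-0.6 dB); phase: φ = -20.9°.

|H| = 0.9341 (-0.6 dB), φ = -20.9°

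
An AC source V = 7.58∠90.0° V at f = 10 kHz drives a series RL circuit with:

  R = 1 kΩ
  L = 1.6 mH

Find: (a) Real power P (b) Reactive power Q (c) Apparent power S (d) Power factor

Step 1 — Angular frequency: ω = 2π·f = 2π·1e+04 = 6.283e+04 rad/s.
Step 2 — Component impedances:
  R: Z = R = 1000 Ω
  L: Z = jωL = j·6.283e+04·0.0016 = 0 + j100.5 Ω
Step 3 — Series combination: Z_total = R + L = 1000 + j100.5 Ω = 1005∠5.7° Ω.
Step 4 — Source phasor: V = 7.58∠90.0° V = 0 + j7.58 V.
Step 5 — Current: I = V / Z = 0.0007544 + j0.007504 A = 0.007542∠84.3° A.
Step 6 — Complex power: S = V·I* = 0.05688 + j0.005718 VA.
Step 7 — Real power: P = Re(S) = 0.05688 W.
Step 8 — Reactive power: Q = Im(S) = 0.005718 VAR.
Step 9 — Apparent power: |S| = 0.05717 VA.
Step 10 — Power factor: PF = P/|S| = 0.995 (lagging).

(a) P = 0.05688 W  (b) Q = 0.005718 VAR  (c) S = 0.05717 VA  (d) PF = 0.995 (lagging)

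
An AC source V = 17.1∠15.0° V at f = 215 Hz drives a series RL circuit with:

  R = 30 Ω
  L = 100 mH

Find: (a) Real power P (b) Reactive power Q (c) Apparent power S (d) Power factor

Step 1 — Angular frequency: ω = 2π·f = 2π·215 = 1351 rad/s.
Step 2 — Component impedances:
  R: Z = R = 30 Ω
  L: Z = jωL = j·1351·0.1 = 0 + j135.1 Ω
Step 3 — Series combination: Z_total = R + L = 30 + j135.1 Ω = 138.4∠77.5° Ω.
Step 4 — Source phasor: V = 17.1∠15.0° V = 16.52 + j4.426 V.
Step 5 — Current: I = V / Z = 0.0571 - j0.1096 A = 0.1236∠-62.5° A.
Step 6 — Complex power: S = V·I* = 0.4581 + j2.063 VA.
Step 7 — Real power: P = Re(S) = 0.4581 W.
Step 8 — Reactive power: Q = Im(S) = 2.063 VAR.
Step 9 — Apparent power: |S| = 2.113 VA.
Step 10 — Power factor: PF = P/|S| = 0.2168 (lagging).

(a) P = 0.4581 W  (b) Q = 2.063 VAR  (c) S = 2.113 VA  (d) PF = 0.2168 (lagging)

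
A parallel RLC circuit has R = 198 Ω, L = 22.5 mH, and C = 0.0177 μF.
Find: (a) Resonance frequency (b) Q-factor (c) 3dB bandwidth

Step 1 — Resonance: ω₀ = 1/√(LC) = 1/√(0.0225·1.77e-08) = 5.011e+04 rad/s.
Step 2 — f₀ = ω₀/(2π) = 7975 Hz.
Step 3 — Parallel Q: Q = R/(ω₀L) = 198/(5.011e+04·0.0225) = 0.1756.
Step 4 — Bandwidth: Δω = ω₀/Q = 2.853e+05 rad/s; BW = Δω/(2π) = 4.541e+04 Hz.

(a) f₀ = 7975 Hz  (b) Q = 0.1756  (c) BW = 4.541e+04 Hz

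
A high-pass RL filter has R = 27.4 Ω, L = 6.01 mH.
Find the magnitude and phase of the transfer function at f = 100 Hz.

Step 1 — Angular frequency: ω = 2π·100 = 628.3 rad/s.
Step 2 — Transfer function: H(jω) = jωL/(R + jωL).
Step 3 — Numerator jωL = j·3.776; denominator R + jωL = 27.4 + j3.776.
Step 4 — H = 0.01864 + j0.1352.
Step 5 — Magnitude: |H| = 0.1365 (-17.3 dB); phase: φ = 82.2°.

|H| = 0.1365 (-17.3 dB), φ = 82.2°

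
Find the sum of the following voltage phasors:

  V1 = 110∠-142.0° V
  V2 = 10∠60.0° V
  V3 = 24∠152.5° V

Step 1 — Convert each phasor to rectangular form:
  V1 = 110·(cos(-142.0°) + j·sin(-142.0°)) = -86.68 - j67.72 V
  V2 = 10·(cos(60.0°) + j·sin(60.0°)) = 5 + j8.66 V
  V3 = 24·(cos(152.5°) + j·sin(152.5°)) = -21.29 + j11.08 V
Step 2 — Sum components: V_total = -103 - j47.98 V.
Step 3 — Convert to polar: |V_total| = 113.6 V, ∠V_total = -155.0°.

V_total = 113.6∠-155.0° V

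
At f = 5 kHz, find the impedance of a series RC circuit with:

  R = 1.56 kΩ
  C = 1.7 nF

Step 1 — Angular frequency: ω = 2π·f = 2π·5000 = 3.142e+04 rad/s.
Step 2 — Component impedances:
  R: Z = R = 1560 Ω
  C: Z = 1/(jωC) = -j/(ω·C) = 0 - j1.872e+04 Ω
Step 3 — Series combination: Z_total = R + C = 1560 - j1.872e+04 Ω = 1.879e+04∠-85.2° Ω.

Z = 1560 - j1.872e+04 Ω = 1.879e+04∠-85.2° Ω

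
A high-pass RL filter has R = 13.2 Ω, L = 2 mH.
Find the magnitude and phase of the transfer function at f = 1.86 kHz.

Step 1 — Angular frequency: ω = 2π·1860 = 1.169e+04 rad/s.
Step 2 — Transfer function: H(jω) = jωL/(R + jωL).
Step 3 — Numerator jωL = j·23.37; denominator R + jωL = 13.2 + j23.37.
Step 4 — H = 0.7582 + j0.4282.
Step 5 — Magnitude: |H| = 0.8707 (-1.2 dB); phase: φ = 29.5°.

|H| = 0.8707 (-1.2 dB), φ = 29.5°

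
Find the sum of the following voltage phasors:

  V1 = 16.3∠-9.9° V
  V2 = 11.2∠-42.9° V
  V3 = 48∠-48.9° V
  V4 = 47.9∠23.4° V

Step 1 — Convert each phasor to rectangular form:
  V1 = 16.3·(cos(-9.9°) + j·sin(-9.9°)) = 16.06 - j2.802 V
  V2 = 11.2·(cos(-42.9°) + j·sin(-42.9°)) = 8.204 - j7.624 V
  V3 = 48·(cos(-48.9°) + j·sin(-48.9°)) = 31.55 - j36.17 V
  V4 = 47.9·(cos(23.4°) + j·sin(23.4°)) = 43.96 + j19.02 V
Step 2 — Sum components: V_total = 99.78 - j27.57 V.
Step 3 — Convert to polar: |V_total| = 103.5 V, ∠V_total = -15.4°.

V_total = 103.5∠-15.4° V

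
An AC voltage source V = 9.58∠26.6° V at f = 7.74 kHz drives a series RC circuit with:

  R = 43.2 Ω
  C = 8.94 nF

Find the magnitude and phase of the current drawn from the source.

Step 1 — Angular frequency: ω = 2π·f = 2π·7740 = 4.863e+04 rad/s.
Step 2 — Component impedances:
  R: Z = R = 43.2 Ω
  C: Z = 1/(jωC) = -j/(ω·C) = 0 - j2300 Ω
Step 3 — Series combination: Z_total = R + C = 43.2 - j2300 Ω = 2300∠-88.9° Ω.
Step 4 — Source phasor: V = 9.58∠26.6° V = 8.566 + j4.29 V.
Step 5 — Ohm's law: I = V / Z_total = (8.566 + j4.29) / (43.2 - j2300) = -0.001794 + j0.003758 A.
Step 6 — Convert to polar: |I| = 0.004164 A, ∠I = 115.5°.

I = 0.004164∠115.5° A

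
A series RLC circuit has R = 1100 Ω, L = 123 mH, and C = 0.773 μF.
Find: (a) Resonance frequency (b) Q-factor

Step 1 — Resonance condition Im(Z)=0 gives ω₀ = 1/√(LC).
Step 2 — ω₀ = 1/√(0.123·7.73e-07) = 3243 rad/s.
Step 3 — f₀ = ω₀/(2π) = 516.2 Hz.
Step 4 — Series Q: Q = ω₀L/R = 3243·0.123/1100 = 0.3626.

(a) f₀ = 516.2 Hz  (b) Q = 0.3626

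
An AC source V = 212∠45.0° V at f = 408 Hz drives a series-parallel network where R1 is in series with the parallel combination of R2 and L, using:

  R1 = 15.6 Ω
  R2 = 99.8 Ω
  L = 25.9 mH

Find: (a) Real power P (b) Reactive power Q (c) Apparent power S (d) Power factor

Step 1 — Angular frequency: ω = 2π·f = 2π·408 = 2564 rad/s.
Step 2 — Component impedances:
  R1: Z = R = 15.6 Ω
  R2: Z = R = 99.8 Ω
  L: Z = jωL = j·2564·0.0259 = 0 + j66.4 Ω
Step 3 — Parallel branch: R2 || L = 1/(1/R2 + 1/L) = 30.62 + j46.02 Ω.
Step 4 — Series with R1: Z_total = R1 + (R2 || L) = 46.22 + j46.02 Ω = 65.23∠44.9° Ω.
Step 5 — Source phasor: V = 212∠45.0° V = 149.9 + j149.9 V.
Step 6 — Current: I = V / Z = 3.25 + j0.006868 A = 3.25∠0.1° A.
Step 7 — Complex power: S = V·I* = 488.3 + j486.2 VA.
Step 8 — Real power: P = Re(S) = 488.3 W.
Step 9 — Reactive power: Q = Im(S) = 486.2 VAR.
Step 10 — Apparent power: |S| = 689 VA.
Step 11 — Power factor: PF = P/|S| = 0.7086 (lagging).

(a) P = 488.3 W  (b) Q = 486.2 VAR  (c) S = 689 VA  (d) PF = 0.7086 (lagging)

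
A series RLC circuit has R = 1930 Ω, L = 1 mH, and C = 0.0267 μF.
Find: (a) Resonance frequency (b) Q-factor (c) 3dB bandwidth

Step 1 — Resonance: ω₀ = 1/√(LC) = 1/√(0.001·2.67e-08) = 1.935e+05 rad/s.
Step 2 — f₀ = ω₀/(2π) = 3.08e+04 Hz.
Step 3 — Series Q: Q = ω₀L/R = 1.935e+05·0.001/1930 = 0.1003.
Step 4 — Bandwidth: Δω = ω₀/Q = 1.93e+06 rad/s; BW = Δω/(2π) = 3.072e+05 Hz.

(a) f₀ = 3.08e+04 Hz  (b) Q = 0.1003  (c) BW = 3.072e+05 Hz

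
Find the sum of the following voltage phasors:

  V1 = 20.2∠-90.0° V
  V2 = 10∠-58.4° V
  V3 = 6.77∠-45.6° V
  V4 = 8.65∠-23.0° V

Step 1 — Convert each phasor to rectangular form:
  V1 = 20.2·(cos(-90.0°) + j·sin(-90.0°)) = 0 - j20.2 V
  V2 = 10·(cos(-58.4°) + j·sin(-58.4°)) = 5.24 - j8.517 V
  V3 = 6.77·(cos(-45.6°) + j·sin(-45.6°)) = 4.737 - j4.837 V
  V4 = 8.65·(cos(-23.0°) + j·sin(-23.0°)) = 7.962 - j3.38 V
Step 2 — Sum components: V_total = 17.94 - j36.93 V.
Step 3 — Convert to polar: |V_total| = 41.06 V, ∠V_total = -64.1°.

V_total = 41.06∠-64.1° V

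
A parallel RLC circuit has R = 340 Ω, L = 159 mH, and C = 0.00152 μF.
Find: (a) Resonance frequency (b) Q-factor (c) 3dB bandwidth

Step 1 — Resonance: ω₀ = 1/√(LC) = 1/√(0.159·1.52e-09) = 6.432e+04 rad/s.
Step 2 — f₀ = ω₀/(2π) = 1.024e+04 Hz.
Step 3 — Parallel Q: Q = R/(ω₀L) = 340/(6.432e+04·0.159) = 0.03324.
Step 4 — Bandwidth: Δω = ω₀/Q = 1.935e+06 rad/s; BW = Δω/(2π) = 3.08e+05 Hz.

(a) f₀ = 1.024e+04 Hz  (b) Q = 0.03324  (c) BW = 3.08e+05 Hz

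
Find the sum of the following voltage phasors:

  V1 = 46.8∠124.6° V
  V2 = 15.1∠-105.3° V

Step 1 — Convert each phasor to rectangular form:
  V1 = 46.8·(cos(124.6°) + j·sin(124.6°)) = -26.58 + j38.52 V
  V2 = 15.1·(cos(-105.3°) + j·sin(-105.3°)) = -3.984 - j14.56 V
Step 2 — Sum components: V_total = -30.56 + j23.96 V.
Step 3 — Convert to polar: |V_total| = 38.83 V, ∠V_total = 141.9°.

V_total = 38.83∠141.9° V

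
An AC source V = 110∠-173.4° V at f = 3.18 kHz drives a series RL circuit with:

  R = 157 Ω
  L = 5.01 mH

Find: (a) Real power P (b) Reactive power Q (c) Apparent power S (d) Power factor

Step 1 — Angular frequency: ω = 2π·f = 2π·3180 = 1.998e+04 rad/s.
Step 2 — Component impedances:
  R: Z = R = 157 Ω
  L: Z = jωL = j·1.998e+04·0.00501 = 0 + j100.1 Ω
Step 3 — Series combination: Z_total = R + L = 157 + j100.1 Ω = 186.2∠32.5° Ω.
Step 4 — Source phasor: V = 110∠-173.4° V = -109.3 - j12.64 V.
Step 5 — Current: I = V / Z = -0.5313 + j0.2582 A = 0.5908∠154.1° A.
Step 6 — Complex power: S = V·I* = 54.79 + j34.94 VA.
Step 7 — Real power: P = Re(S) = 54.79 W.
Step 8 — Reactive power: Q = Im(S) = 34.94 VAR.
Step 9 — Apparent power: |S| = 64.98 VA.
Step 10 — Power factor: PF = P/|S| = 0.8432 (lagging).

(a) P = 54.79 W  (b) Q = 34.94 VAR  (c) S = 64.98 VA  (d) PF = 0.8432 (lagging)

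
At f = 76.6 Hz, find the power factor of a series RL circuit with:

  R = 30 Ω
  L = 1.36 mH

Step 1 — Angular frequency: ω = 2π·f = 2π·76.6 = 481.3 rad/s.
Step 2 — Component impedances:
  R: Z = R = 30 Ω
  L: Z = jωL = j·481.3·0.00136 = 0 + j0.6546 Ω
Step 3 — Series combination: Z_total = R + L = 30 + j0.6546 Ω = 30.01∠1.2° Ω.
Step 4 — Power factor: PF = cos(φ) = Re(Z)/|Z| = 30/30.007 = 0.9998.
Step 5 — Type: Im(Z) = 0.6546 ⇒ lagging (phase φ = 1.2°).

PF = 0.9998 (lagging, φ = 1.2°)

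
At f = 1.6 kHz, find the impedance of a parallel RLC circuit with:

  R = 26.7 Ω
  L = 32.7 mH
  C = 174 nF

Step 1 — Angular frequency: ω = 2π·f = 2π·1600 = 1.005e+04 rad/s.
Step 2 — Component impedances:
  R: Z = R = 26.7 Ω
  L: Z = jωL = j·1.005e+04·0.0327 = 0 + j328.7 Ω
  C: Z = 1/(jωC) = -j/(ω·C) = 0 - j571.7 Ω
Step 3 — Parallel combination: 1/Z_total = 1/R + 1/L + 1/C; Z_total = 26.67 + j0.9205 Ω = 26.68∠2.0° Ω.

Z = 26.67 + j0.9205 Ω = 26.68∠2.0° Ω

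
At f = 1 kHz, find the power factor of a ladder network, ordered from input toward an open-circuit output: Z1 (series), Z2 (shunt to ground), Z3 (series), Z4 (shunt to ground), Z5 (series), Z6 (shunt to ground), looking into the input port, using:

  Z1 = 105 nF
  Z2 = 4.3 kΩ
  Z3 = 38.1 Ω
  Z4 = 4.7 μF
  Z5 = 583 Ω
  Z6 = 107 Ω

Step 1 — Angular frequency: ω = 2π·f = 2π·1000 = 6283 rad/s.
Step 2 — Component impedances:
  Z1: Z = 1/(jωC) = -j/(ω·C) = 0 - j1516 Ω
  Z2: Z = R = 4300 Ω
  Z3: Z = R = 38.1 Ω
  Z4: Z = 1/(jωC) = -j/(ω·C) = 0 - j33.86 Ω
  Z5: Z = R = 583 Ω
  Z6: Z = R = 107 Ω
Step 3 — Ladder network (open output): work backward from the far end, alternating series and parallel combinations. Z_in = 39.65 - j1549 Ω = 1549∠-88.5° Ω.
Step 4 — Power factor: PF = cos(φ) = Re(Z)/|Z| = 39.652/1549.4 = 0.02559.
Step 5 — Type: Im(Z) = -1549 ⇒ leading (phase φ = -88.5°).

PF = 0.02559 (leading, φ = -88.5°)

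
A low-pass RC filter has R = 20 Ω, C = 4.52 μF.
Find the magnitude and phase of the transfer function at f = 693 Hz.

Step 1 — Angular frequency: ω = 2π·693 = 4354 rad/s.
Step 2 — Transfer function: H(jω) = 1/(1 + jωRC).
Step 3 — Denominator: 1 + jωRC = 1 + j·4354·20·4.52e-06 = 1 + j0.3936.
Step 4 — H = 0.8658 - j0.3408.
Step 5 — Magnitude: |H| = 0.9305 (-0.6 dB); phase: φ = -21.5°.

|H| = 0.9305 (-0.6 dB), φ = -21.5°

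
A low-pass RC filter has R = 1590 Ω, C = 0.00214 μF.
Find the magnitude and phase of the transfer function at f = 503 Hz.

Step 1 — Angular frequency: ω = 2π·503 = 3160 rad/s.
Step 2 — Transfer function: H(jω) = 1/(1 + jωRC).
Step 3 — Denominator: 1 + jωRC = 1 + j·3160·1590·2.14e-09 = 1 + j0.01075.
Step 4 — H = 0.9999 - j0.01075.
Step 5 — Magnitude: |H| = 0.9999 (-0.0 dB); phase: φ = -0.6°.

|H| = 0.9999 (-0.0 dB), φ = -0.6°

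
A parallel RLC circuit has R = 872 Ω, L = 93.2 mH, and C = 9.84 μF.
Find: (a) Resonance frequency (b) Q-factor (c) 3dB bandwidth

Step 1 — Resonance: ω₀ = 1/√(LC) = 1/√(0.0932·9.84e-06) = 1044 rad/s.
Step 2 — f₀ = ω₀/(2π) = 166.2 Hz.
Step 3 — Parallel Q: Q = R/(ω₀L) = 872/(1044·0.0932) = 8.96.
Step 4 — Bandwidth: Δω = ω₀/Q = 116.5 rad/s; BW = Δω/(2π) = 18.55 Hz.

(a) f₀ = 166.2 Hz  (b) Q = 8.96  (c) BW = 18.55 Hz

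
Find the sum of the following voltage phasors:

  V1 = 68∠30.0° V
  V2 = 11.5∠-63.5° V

Step 1 — Convert each phasor to rectangular form:
  V1 = 68·(cos(30.0°) + j·sin(30.0°)) = 58.89 + j34 V
  V2 = 11.5·(cos(-63.5°) + j·sin(-63.5°)) = 5.131 - j10.29 V
Step 2 — Sum components: V_total = 64.02 + j23.71 V.
Step 3 — Convert to polar: |V_total| = 68.27 V, ∠V_total = 20.3°.

V_total = 68.27∠20.3° V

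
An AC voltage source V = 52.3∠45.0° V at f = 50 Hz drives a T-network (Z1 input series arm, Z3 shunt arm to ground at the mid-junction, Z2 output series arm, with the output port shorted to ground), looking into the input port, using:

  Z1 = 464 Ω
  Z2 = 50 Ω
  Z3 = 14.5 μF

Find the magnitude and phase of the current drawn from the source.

Step 1 — Angular frequency: ω = 2π·f = 2π·50 = 314.2 rad/s.
Step 2 — Component impedances:
  Z1: Z = R = 464 Ω
  Z2: Z = R = 50 Ω
  Z3: Z = 1/(jωC) = -j/(ω·C) = 0 - j219.5 Ω
Step 3 — With the output port shorted to ground, the output series arm Z2 runs from the junction to ground; the shunt arm Z3 also runs from the junction to ground. They appear in parallel: Z3 || Z2 = 47.53 - j10.83 Ω.
Step 4 — Series with input arm Z1: Z_in = Z1 + (Z3 || Z2) = 511.5 - j10.83 Ω = 511.6∠-1.2° Ω.
Step 5 — Source phasor: V = 52.3∠45.0° V = 36.98 + j36.98 V.
Step 6 — Ohm's law: I = V / Z_total = (36.98 + j36.98) / (511.5 - j10.83) = 0.07073 + j0.07379 A.
Step 7 — Convert to polar: |I| = 0.1022 A, ∠I = 46.2°.

I = 0.1022∠46.2° A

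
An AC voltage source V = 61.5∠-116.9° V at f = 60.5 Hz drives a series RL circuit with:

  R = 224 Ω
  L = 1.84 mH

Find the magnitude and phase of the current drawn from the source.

Step 1 — Angular frequency: ω = 2π·f = 2π·60.5 = 380.1 rad/s.
Step 2 — Component impedances:
  R: Z = R = 224 Ω
  L: Z = jωL = j·380.1·0.00184 = 0 + j0.6994 Ω
Step 3 — Series combination: Z_total = R + L = 224 + j0.6994 Ω = 224∠0.2° Ω.
Step 4 — Source phasor: V = 61.5∠-116.9° V = -27.82 - j54.85 V.
Step 5 — Ohm's law: I = V / Z_total = (-27.82 - j54.85) / (224 + j0.6994) = -0.125 - j0.2445 A.
Step 6 — Convert to polar: |I| = 0.2746 A, ∠I = -117.1°.

I = 0.2746∠-117.1° A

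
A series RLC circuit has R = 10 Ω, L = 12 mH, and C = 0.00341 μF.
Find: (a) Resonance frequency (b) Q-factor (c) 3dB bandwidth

Step 1 — Resonance condition Im(Z)=0 gives ω₀ = 1/√(LC).
Step 2 — ω₀ = 1/√(0.012·3.41e-09) = 1.563e+05 rad/s.
Step 3 — f₀ = ω₀/(2π) = 2.488e+04 Hz.
Step 4 — Series Q: Q = ω₀L/R = 1.563e+05·0.012/10 = 187.6.
Step 5 — 3dB bandwidth: Δω = ω₀/Q = 833.3 rad/s; BW = Δω/(2π) = 132.6 Hz.

(a) f₀ = 2.488e+04 Hz  (b) Q = 187.6  (c) BW = 132.6 Hz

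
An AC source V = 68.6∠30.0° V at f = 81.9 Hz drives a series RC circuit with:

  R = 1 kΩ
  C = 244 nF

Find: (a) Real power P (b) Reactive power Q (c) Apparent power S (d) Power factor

Step 1 — Angular frequency: ω = 2π·f = 2π·81.9 = 514.6 rad/s.
Step 2 — Component impedances:
  R: Z = R = 1000 Ω
  C: Z = 1/(jωC) = -j/(ω·C) = 0 - j7964 Ω
Step 3 — Series combination: Z_total = R + C = 1000 - j7964 Ω = 8027∠-82.8° Ω.
Step 4 — Source phasor: V = 68.6∠30.0° V = 59.41 + j34.3 V.
Step 5 — Current: I = V / Z = -0.003318 + j0.007876 A = 0.008546∠112.8° A.
Step 6 — Complex power: S = V·I* = 0.07304 - j0.5817 VA.
Step 7 — Real power: P = Re(S) = 0.07304 W.
Step 8 — Reactive power: Q = Im(S) = -0.5817 VAR.
Step 9 — Apparent power: |S| = 0.5863 VA.
Step 10 — Power factor: PF = P/|S| = 0.1246 (leading).

(a) P = 0.07304 W  (b) Q = -0.5817 VAR  (c) S = 0.5863 VA  (d) PF = 0.1246 (leading)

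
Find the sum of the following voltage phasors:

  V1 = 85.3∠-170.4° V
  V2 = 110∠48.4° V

Step 1 — Convert each phasor to rectangular form:
  V1 = 85.3·(cos(-170.4°) + j·sin(-170.4°)) = -84.11 - j14.23 V
  V2 = 110·(cos(48.4°) + j·sin(48.4°)) = 73.03 + j82.26 V
Step 2 — Sum components: V_total = -11.07 + j68.03 V.
Step 3 — Convert to polar: |V_total| = 68.93 V, ∠V_total = 99.2°.

V_total = 68.93∠99.2° V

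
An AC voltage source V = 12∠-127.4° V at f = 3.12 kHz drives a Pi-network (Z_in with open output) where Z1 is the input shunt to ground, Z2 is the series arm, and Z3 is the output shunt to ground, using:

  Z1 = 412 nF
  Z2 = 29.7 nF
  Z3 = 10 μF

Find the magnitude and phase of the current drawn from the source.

Step 1 — Angular frequency: ω = 2π·f = 2π·3120 = 1.96e+04 rad/s.
Step 2 — Component impedances:
  Z1: Z = 1/(jωC) = -j/(ω·C) = 0 - j123.8 Ω
  Z2: Z = 1/(jωC) = -j/(ω·C) = 0 - j1718 Ω
  Z3: Z = 1/(jωC) = -j/(ω·C) = 0 - j5.101 Ω
Step 3 — With open output, the series arm Z2 and the output shunt Z3 appear in series to ground: Z2 + Z3 = 0 - j1723 Ω.
Step 4 — Parallel with input shunt Z1: Z_in = Z1 || (Z2 + Z3) = 0 - j115.5 Ω = 115.5∠-90.0° Ω.
Step 5 — Source phasor: V = 12∠-127.4° V = -7.289 - j9.533 V.
Step 6 — Ohm's law: I = V / Z_total = (-7.289 - j9.533) / (0 - j115.5) = 0.08253 - j0.0631 A.
Step 7 — Convert to polar: |I| = 0.1039 A, ∠I = -37.4°.

I = 0.1039∠-37.4° A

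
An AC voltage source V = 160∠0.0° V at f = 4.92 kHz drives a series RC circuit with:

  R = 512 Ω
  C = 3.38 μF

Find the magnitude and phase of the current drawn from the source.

Step 1 — Angular frequency: ω = 2π·f = 2π·4920 = 3.091e+04 rad/s.
Step 2 — Component impedances:
  R: Z = R = 512 Ω
  C: Z = 1/(jωC) = -j/(ω·C) = 0 - j9.571 Ω
Step 3 — Series combination: Z_total = R + C = 512 - j9.571 Ω = 512.1∠-1.1° Ω.
Step 4 — Source phasor: V = 160∠0.0° V = 160 V.
Step 5 — Ohm's law: I = V / Z_total = (160) / (512 - j9.571) = 0.3124 + j0.005839 A.
Step 6 — Convert to polar: |I| = 0.3124 A, ∠I = 1.1°.

I = 0.3124∠1.1° A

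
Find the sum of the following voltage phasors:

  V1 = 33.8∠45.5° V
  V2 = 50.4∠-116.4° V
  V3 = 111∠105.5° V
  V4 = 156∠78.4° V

Step 1 — Convert each phasor to rectangular form:
  V1 = 33.8·(cos(45.5°) + j·sin(45.5°)) = 23.69 + j24.11 V
  V2 = 50.4·(cos(-116.4°) + j·sin(-116.4°)) = -22.41 - j45.14 V
  V3 = 111·(cos(105.5°) + j·sin(105.5°)) = -29.66 + j107 V
  V4 = 156·(cos(78.4°) + j·sin(78.4°)) = 31.37 + j152.8 V
Step 2 — Sum components: V_total = 2.986 + j238.7 V.
Step 3 — Convert to polar: |V_total| = 238.8 V, ∠V_total = 89.3°.

V_total = 238.8∠89.3° V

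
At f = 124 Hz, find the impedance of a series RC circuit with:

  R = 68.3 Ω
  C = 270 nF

Step 1 — Angular frequency: ω = 2π·f = 2π·124 = 779.1 rad/s.
Step 2 — Component impedances:
  R: Z = R = 68.3 Ω
  C: Z = 1/(jωC) = -j/(ω·C) = 0 - j4754 Ω
Step 3 — Series combination: Z_total = R + C = 68.3 - j4754 Ω = 4754∠-89.2° Ω.

Z = 68.3 - j4754 Ω = 4754∠-89.2° Ω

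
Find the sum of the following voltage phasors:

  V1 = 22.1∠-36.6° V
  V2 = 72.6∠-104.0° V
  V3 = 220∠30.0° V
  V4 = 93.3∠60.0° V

Step 1 — Convert each phasor to rectangular form:
  V1 = 22.1·(cos(-36.6°) + j·sin(-36.6°)) = 17.74 - j13.18 V
  V2 = 72.6·(cos(-104.0°) + j·sin(-104.0°)) = -17.56 - j70.44 V
  V3 = 220·(cos(30.0°) + j·sin(30.0°)) = 190.5 + j110 V
  V4 = 93.3·(cos(60.0°) + j·sin(60.0°)) = 46.65 + j80.8 V
Step 2 — Sum components: V_total = 237.4 + j107.2 V.
Step 3 — Convert to polar: |V_total| = 260.4 V, ∠V_total = 24.3°.

V_total = 260.4∠24.3° V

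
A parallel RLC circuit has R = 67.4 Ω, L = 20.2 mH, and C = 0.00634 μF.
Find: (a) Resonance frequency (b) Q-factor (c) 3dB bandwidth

Step 1 — Resonance: ω₀ = 1/√(LC) = 1/√(0.0202·6.34e-09) = 8.836e+04 rad/s.
Step 2 — f₀ = ω₀/(2π) = 1.406e+04 Hz.
Step 3 — Parallel Q: Q = R/(ω₀L) = 67.4/(8.836e+04·0.0202) = 0.03776.
Step 4 — Bandwidth: Δω = ω₀/Q = 2.34e+06 rad/s; BW = Δω/(2π) = 3.725e+05 Hz.

(a) f₀ = 1.406e+04 Hz  (b) Q = 0.03776  (c) BW = 3.725e+05 Hz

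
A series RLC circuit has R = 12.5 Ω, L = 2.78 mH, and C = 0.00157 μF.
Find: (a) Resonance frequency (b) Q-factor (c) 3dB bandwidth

Step 1 — Resonance condition Im(Z)=0 gives ω₀ = 1/√(LC).
Step 2 — ω₀ = 1/√(0.00278·1.57e-09) = 4.787e+05 rad/s.
Step 3 — f₀ = ω₀/(2π) = 7.618e+04 Hz.
Step 4 — Series Q: Q = ω₀L/R = 4.787e+05·0.00278/12.5 = 106.5.
Step 5 — 3dB bandwidth: Δω = ω₀/Q = 4496 rad/s; BW = Δω/(2π) = 715.6 Hz.

(a) f₀ = 7.618e+04 Hz  (b) Q = 106.5  (c) BW = 715.6 Hz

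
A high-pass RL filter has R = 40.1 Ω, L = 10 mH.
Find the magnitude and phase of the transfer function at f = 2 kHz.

Step 1 — Angular frequency: ω = 2π·2000 = 1.257e+04 rad/s.
Step 2 — Transfer function: H(jω) = jωL/(R + jωL).
Step 3 — Numerator jωL = j·125.7; denominator R + jωL = 40.1 + j125.7.
Step 4 — H = 0.9076 + j0.2896.
Step 5 — Magnitude: |H| = 0.9527 (-0.4 dB); phase: φ = 17.7°.

|H| = 0.9527 (-0.4 dB), φ = 17.7°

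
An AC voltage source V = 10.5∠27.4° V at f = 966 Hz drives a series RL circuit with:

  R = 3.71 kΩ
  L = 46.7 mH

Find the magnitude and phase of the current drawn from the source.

Step 1 — Angular frequency: ω = 2π·f = 2π·966 = 6070 rad/s.
Step 2 — Component impedances:
  R: Z = R = 3710 Ω
  L: Z = jωL = j·6070·0.0467 = 0 + j283.4 Ω
Step 3 — Series combination: Z_total = R + L = 3710 + j283.4 Ω = 3721∠4.4° Ω.
Step 4 — Source phasor: V = 10.5∠27.4° V = 9.322 + j4.832 V.
Step 5 — Ohm's law: I = V / Z_total = (9.322 + j4.832) / (3710 + j283.4) = 0.002597 + j0.001104 A.
Step 6 — Convert to polar: |I| = 0.002822 A, ∠I = 23.0°.

I = 0.002822∠23.0° A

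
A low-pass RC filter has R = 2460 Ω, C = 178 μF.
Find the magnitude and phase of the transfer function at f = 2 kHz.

Step 1 — Angular frequency: ω = 2π·2000 = 1.257e+04 rad/s.
Step 2 — Transfer function: H(jω) = 1/(1 + jωRC).
Step 3 — Denominator: 1 + jωRC = 1 + j·1.257e+04·2460·0.000178 = 1 + j5503.
Step 4 — H = 3.303e-08 - j0.0001817.
Step 5 — Magnitude: |H| = 0.0001817 (-74.8 dB); phase: φ = -90.0°.

|H| = 0.0001817 (-74.8 dB), φ = -90.0°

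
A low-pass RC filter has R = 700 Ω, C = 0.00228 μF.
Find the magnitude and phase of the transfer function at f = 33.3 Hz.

Step 1 — Angular frequency: ω = 2π·33.3 = 209.2 rad/s.
Step 2 — Transfer function: H(jω) = 1/(1 + jωRC).
Step 3 — Denominator: 1 + jωRC = 1 + j·209.2·700·2.28e-09 = 1 + j0.0003339.
Step 4 — H = 1 - j0.0003339.
Step 5 — Magnitude: |H| = 1 (-0.0 dB); phase: φ = -0.0°.

|H| = 1 (-0.0 dB), φ = -0.0°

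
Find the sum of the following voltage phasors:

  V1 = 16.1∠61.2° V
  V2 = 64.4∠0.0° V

Step 1 — Convert each phasor to rectangular form:
  V1 = 16.1·(cos(61.2°) + j·sin(61.2°)) = 7.756 + j14.11 V
  V2 = 64.4·(cos(0.0°) + j·sin(0.0°)) = 64.4 V
Step 2 — Sum components: V_total = 72.16 + j14.11 V.
Step 3 — Convert to polar: |V_total| = 73.52 V, ∠V_total = 11.1°.

V_total = 73.52∠11.1° V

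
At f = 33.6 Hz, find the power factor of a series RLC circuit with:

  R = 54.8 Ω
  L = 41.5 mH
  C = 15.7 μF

Step 1 — Angular frequency: ω = 2π·f = 2π·33.6 = 211.1 rad/s.
Step 2 — Component impedances:
  R: Z = R = 54.8 Ω
  L: Z = jωL = j·211.1·0.0415 = 0 + j8.761 Ω
  C: Z = 1/(jωC) = -j/(ω·C) = 0 - j301.7 Ω
Step 3 — Series combination: Z_total = R + L + C = 54.8 - j292.9 Ω = 298∠-79.4° Ω.
Step 4 — Power factor: PF = cos(φ) = Re(Z)/|Z| = 54.8/298 = 0.1839.
Step 5 — Type: Im(Z) = -292.9 ⇒ leading (phase φ = -79.4°).

PF = 0.1839 (leading, φ = -79.4°)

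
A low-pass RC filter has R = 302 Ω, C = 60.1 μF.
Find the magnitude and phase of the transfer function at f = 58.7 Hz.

Step 1 — Angular frequency: ω = 2π·58.7 = 368.8 rad/s.
Step 2 — Transfer function: H(jω) = 1/(1 + jωRC).
Step 3 — Denominator: 1 + jωRC = 1 + j·368.8·302·6.01e-05 = 1 + j6.694.
Step 4 — H = 0.02183 - j0.1461.
Step 5 — Magnitude: |H| = 0.1477 (-16.6 dB); phase: φ = -81.5°.

|H| = 0.1477 (-16.6 dB), φ = -81.5°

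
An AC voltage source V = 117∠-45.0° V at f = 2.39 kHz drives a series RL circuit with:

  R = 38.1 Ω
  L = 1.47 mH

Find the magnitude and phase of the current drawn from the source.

Step 1 — Angular frequency: ω = 2π·f = 2π·2390 = 1.502e+04 rad/s.
Step 2 — Component impedances:
  R: Z = R = 38.1 Ω
  L: Z = jωL = j·1.502e+04·0.00147 = 0 + j22.07 Ω
Step 3 — Series combination: Z_total = R + L = 38.1 + j22.07 Ω = 44.03∠30.1° Ω.
Step 4 — Source phasor: V = 117∠-45.0° V = 82.73 - j82.73 V.
Step 5 — Ohm's law: I = V / Z_total = (82.73 - j82.73) / (38.1 + j22.07) = 0.6838 - j2.568 A.
Step 6 — Convert to polar: |I| = 2.657 A, ∠I = -75.1°.

I = 2.657∠-75.1° A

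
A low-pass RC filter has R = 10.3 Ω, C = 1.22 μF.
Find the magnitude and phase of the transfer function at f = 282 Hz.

Step 1 — Angular frequency: ω = 2π·282 = 1772 rad/s.
Step 2 — Transfer function: H(jω) = 1/(1 + jωRC).
Step 3 — Denominator: 1 + jωRC = 1 + j·1772·10.3·1.22e-06 = 1 + j0.02227.
Step 4 — H = 0.9995 - j0.02225.
Step 5 — Magnitude: |H| = 0.9998 (-0.0 dB); phase: φ = -1.3°.

|H| = 0.9998 (-0.0 dB), φ = -1.3°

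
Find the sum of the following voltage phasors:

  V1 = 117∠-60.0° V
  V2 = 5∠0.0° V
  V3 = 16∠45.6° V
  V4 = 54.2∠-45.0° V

Step 1 — Convert each phasor to rectangular form:
  V1 = 117·(cos(-60.0°) + j·sin(-60.0°)) = 58.5 - j101.3 V
  V2 = 5·(cos(0.0°) + j·sin(0.0°)) = 5 V
  V3 = 16·(cos(45.6°) + j·sin(45.6°)) = 11.19 + j11.43 V
  V4 = 54.2·(cos(-45.0°) + j·sin(-45.0°)) = 38.33 - j38.33 V
Step 2 — Sum components: V_total = 113 - j128.2 V.
Step 3 — Convert to polar: |V_total| = 170.9 V, ∠V_total = -48.6°.

V_total = 170.9∠-48.6° V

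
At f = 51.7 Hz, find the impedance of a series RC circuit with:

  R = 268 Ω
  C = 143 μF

Step 1 — Angular frequency: ω = 2π·f = 2π·51.7 = 324.8 rad/s.
Step 2 — Component impedances:
  R: Z = R = 268 Ω
  C: Z = 1/(jωC) = -j/(ω·C) = 0 - j21.53 Ω
Step 3 — Series combination: Z_total = R + C = 268 - j21.53 Ω = 268.9∠-4.6° Ω.

Z = 268 - j21.53 Ω = 268.9∠-4.6° Ω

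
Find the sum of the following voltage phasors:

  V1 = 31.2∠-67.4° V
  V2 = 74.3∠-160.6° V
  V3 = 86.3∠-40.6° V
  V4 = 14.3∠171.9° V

Step 1 — Convert each phasor to rectangular form:
  V1 = 31.2·(cos(-67.4°) + j·sin(-67.4°)) = 11.99 - j28.8 V
  V2 = 74.3·(cos(-160.6°) + j·sin(-160.6°)) = -70.08 - j24.68 V
  V3 = 86.3·(cos(-40.6°) + j·sin(-40.6°)) = 65.53 - j56.16 V
  V4 = 14.3·(cos(171.9°) + j·sin(171.9°)) = -14.16 + j2.015 V
Step 2 — Sum components: V_total = -6.724 - j107.6 V.
Step 3 — Convert to polar: |V_total| = 107.8 V, ∠V_total = -93.6°.

V_total = 107.8∠-93.6° V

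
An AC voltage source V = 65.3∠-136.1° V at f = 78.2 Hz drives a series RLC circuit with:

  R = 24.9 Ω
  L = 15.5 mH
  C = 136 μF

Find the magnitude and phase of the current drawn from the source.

Step 1 — Angular frequency: ω = 2π·f = 2π·78.2 = 491.3 rad/s.
Step 2 — Component impedances:
  R: Z = R = 24.9 Ω
  L: Z = jωL = j·491.3·0.0155 = 0 + j7.616 Ω
  C: Z = 1/(jωC) = -j/(ω·C) = 0 - j14.96 Ω
Step 3 — Series combination: Z_total = R + L + C = 24.9 - j7.349 Ω = 25.96∠-16.4° Ω.
Step 4 — Source phasor: V = 65.3∠-136.1° V = -47.05 - j45.28 V.
Step 5 — Ohm's law: I = V / Z_total = (-47.05 - j45.28) / (24.9 - j7.349) = -1.245 - j2.186 A.
Step 6 — Convert to polar: |I| = 2.515 A, ∠I = -119.7°.

I = 2.515∠-119.7° A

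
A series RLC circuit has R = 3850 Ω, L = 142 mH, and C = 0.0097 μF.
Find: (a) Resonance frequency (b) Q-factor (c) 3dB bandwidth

Step 1 — Resonance: ω₀ = 1/√(LC) = 1/√(0.142·9.7e-09) = 2.694e+04 rad/s.
Step 2 — f₀ = ω₀/(2π) = 4288 Hz.
Step 3 — Series Q: Q = ω₀L/R = 2.694e+04·0.142/3850 = 0.9938.
Step 4 — Bandwidth: Δω = ω₀/Q = 2.711e+04 rad/s; BW = Δω/(2π) = 4315 Hz.

(a) f₀ = 4288 Hz  (b) Q = 0.9938  (c) BW = 4315 Hz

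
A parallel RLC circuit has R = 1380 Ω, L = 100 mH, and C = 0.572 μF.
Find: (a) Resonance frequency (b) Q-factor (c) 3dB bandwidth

Step 1 — Resonance: ω₀ = 1/√(LC) = 1/√(0.1·5.72e-07) = 4181 rad/s.
Step 2 — f₀ = ω₀/(2π) = 665.5 Hz.
Step 3 — Parallel Q: Q = R/(ω₀L) = 1380/(4181·0.1) = 3.3.
Step 4 — Bandwidth: Δω = ω₀/Q = 1267 rad/s; BW = Δω/(2π) = 201.6 Hz.

(a) f₀ = 665.5 Hz  (b) Q = 3.3  (c) BW = 201.6 Hz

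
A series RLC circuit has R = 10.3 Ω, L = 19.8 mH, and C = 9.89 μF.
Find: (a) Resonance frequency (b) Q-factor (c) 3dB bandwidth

Step 1 — Resonance condition Im(Z)=0 gives ω₀ = 1/√(LC).
Step 2 — ω₀ = 1/√(0.0198·9.89e-06) = 2260 rad/s.
Step 3 — f₀ = ω₀/(2π) = 359.7 Hz.
Step 4 — Series Q: Q = ω₀L/R = 2260·0.0198/10.3 = 4.344.
Step 5 — 3dB bandwidth: Δω = ω₀/Q = 520.2 rad/s; BW = Δω/(2π) = 82.79 Hz.

(a) f₀ = 359.7 Hz  (b) Q = 4.344  (c) BW = 82.79 Hz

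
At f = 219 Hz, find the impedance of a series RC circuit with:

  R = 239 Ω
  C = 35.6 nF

Step 1 — Angular frequency: ω = 2π·f = 2π·219 = 1376 rad/s.
Step 2 — Component impedances:
  R: Z = R = 239 Ω
  C: Z = 1/(jωC) = -j/(ω·C) = 0 - j2.041e+04 Ω
Step 3 — Series combination: Z_total = R + C = 239 - j2.041e+04 Ω = 2.042e+04∠-89.3° Ω.

Z = 239 - j2.041e+04 Ω = 2.042e+04∠-89.3° Ω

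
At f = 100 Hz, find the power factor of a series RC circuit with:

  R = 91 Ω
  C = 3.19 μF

Step 1 — Angular frequency: ω = 2π·f = 2π·100 = 628.3 rad/s.
Step 2 — Component impedances:
  R: Z = R = 91 Ω
  C: Z = 1/(jωC) = -j/(ω·C) = 0 - j498.9 Ω
Step 3 — Series combination: Z_total = R + C = 91 - j498.9 Ω = 507.1∠-79.7° Ω.
Step 4 — Power factor: PF = cos(φ) = Re(Z)/|Z| = 91/507.15 = 0.1794.
Step 5 — Type: Im(Z) = -498.9 ⇒ leading (phase φ = -79.7°).

PF = 0.1794 (leading, φ = -79.7°)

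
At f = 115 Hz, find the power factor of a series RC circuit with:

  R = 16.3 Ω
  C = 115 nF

Step 1 — Angular frequency: ω = 2π·f = 2π·115 = 722.6 rad/s.
Step 2 — Component impedances:
  R: Z = R = 16.3 Ω
  C: Z = 1/(jωC) = -j/(ω·C) = 0 - j1.203e+04 Ω
Step 3 — Series combination: Z_total = R + C = 16.3 - j1.203e+04 Ω = 1.203e+04∠-89.9° Ω.
Step 4 — Power factor: PF = cos(φ) = Re(Z)/|Z| = 16.3/12034 = 0.001354.
Step 5 — Type: Im(Z) = -1.203e+04 ⇒ leading (phase φ = -89.9°).

PF = 0.001354 (leading, φ = -89.9°)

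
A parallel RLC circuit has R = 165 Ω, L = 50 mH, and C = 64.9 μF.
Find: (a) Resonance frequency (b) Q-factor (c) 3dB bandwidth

Step 1 — Resonance: ω₀ = 1/√(LC) = 1/√(0.05·6.49e-05) = 555.1 rad/s.
Step 2 — f₀ = ω₀/(2π) = 88.35 Hz.
Step 3 — Parallel Q: Q = R/(ω₀L) = 165/(555.1·0.05) = 5.945.
Step 4 — Bandwidth: Δω = ω₀/Q = 93.38 rad/s; BW = Δω/(2π) = 14.86 Hz.

(a) f₀ = 88.35 Hz  (b) Q = 5.945  (c) BW = 14.86 Hz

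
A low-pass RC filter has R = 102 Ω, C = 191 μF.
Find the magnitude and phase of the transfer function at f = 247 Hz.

Step 1 — Angular frequency: ω = 2π·247 = 1552 rad/s.
Step 2 — Transfer function: H(jω) = 1/(1 + jωRC).
Step 3 — Denominator: 1 + jωRC = 1 + j·1552·102·0.000191 = 1 + j30.24.
Step 4 — H = 0.001093 - j0.03304.
Step 5 — Magnitude: |H| = 0.03306 (-29.6 dB); phase: φ = -88.1°.

|H| = 0.03306 (-29.6 dB), φ = -88.1°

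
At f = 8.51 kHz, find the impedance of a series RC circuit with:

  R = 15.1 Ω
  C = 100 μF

Step 1 — Angular frequency: ω = 2π·f = 2π·8510 = 5.347e+04 rad/s.
Step 2 — Component impedances:
  R: Z = R = 15.1 Ω
  C: Z = 1/(jωC) = -j/(ω·C) = 0 - j0.187 Ω
Step 3 — Series combination: Z_total = R + C = 15.1 - j0.187 Ω = 15.1∠-0.7° Ω.

Z = 15.1 - j0.187 Ω = 15.1∠-0.7° Ω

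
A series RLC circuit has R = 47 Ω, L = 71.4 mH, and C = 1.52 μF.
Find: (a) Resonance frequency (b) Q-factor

Step 1 — Resonance condition Im(Z)=0 gives ω₀ = 1/√(LC).
Step 2 — ω₀ = 1/√(0.0714·1.52e-06) = 3035 rad/s.
Step 3 — f₀ = ω₀/(2π) = 483.1 Hz.
Step 4 — Series Q: Q = ω₀L/R = 3035·0.0714/47 = 4.611.

(a) f₀ = 483.1 Hz  (b) Q = 4.611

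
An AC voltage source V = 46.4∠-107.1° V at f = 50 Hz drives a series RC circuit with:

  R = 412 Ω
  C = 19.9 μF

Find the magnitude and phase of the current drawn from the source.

Step 1 — Angular frequency: ω = 2π·f = 2π·50 = 314.2 rad/s.
Step 2 — Component impedances:
  R: Z = R = 412 Ω
  C: Z = 1/(jωC) = -j/(ω·C) = 0 - j160 Ω
Step 3 — Series combination: Z_total = R + C = 412 - j160 Ω = 442∠-21.2° Ω.
Step 4 — Source phasor: V = 46.4∠-107.1° V = -13.64 - j44.35 V.
Step 5 — Ohm's law: I = V / Z_total = (-13.64 - j44.35) / (412 - j160) = 0.00754 - j0.1047 A.
Step 6 — Convert to polar: |I| = 0.105 A, ∠I = -85.9°.

I = 0.105∠-85.9° A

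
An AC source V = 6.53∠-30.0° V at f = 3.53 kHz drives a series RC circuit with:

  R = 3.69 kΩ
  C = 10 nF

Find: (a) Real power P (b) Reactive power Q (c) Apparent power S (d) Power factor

Step 1 — Angular frequency: ω = 2π·f = 2π·3530 = 2.218e+04 rad/s.
Step 2 — Component impedances:
  R: Z = R = 3690 Ω
  C: Z = 1/(jωC) = -j/(ω·C) = 0 - j4509 Ω
Step 3 — Series combination: Z_total = R + C = 3690 - j4509 Ω = 5826∠-50.7° Ω.
Step 4 — Source phasor: V = 6.53∠-30.0° V = 5.655 - j3.265 V.
Step 5 — Current: I = V / Z = 0.001048 + j0.0003962 A = 0.001121∠20.7° A.
Step 6 — Complex power: S = V·I* = 0.004635 - j0.005664 VA.
Step 7 — Real power: P = Re(S) = 0.004635 W.
Step 8 — Reactive power: Q = Im(S) = -0.005664 VAR.
Step 9 — Apparent power: |S| = 0.007319 VA.
Step 10 — Power factor: PF = P/|S| = 0.6334 (leading).

(a) P = 0.004635 W  (b) Q = -0.005664 VAR  (c) S = 0.007319 VA  (d) PF = 0.6334 (leading)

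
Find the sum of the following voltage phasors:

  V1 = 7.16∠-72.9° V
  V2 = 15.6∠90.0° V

Step 1 — Convert each phasor to rectangular form:
  V1 = 7.16·(cos(-72.9°) + j·sin(-72.9°)) = 2.105 - j6.843 V
  V2 = 15.6·(cos(90.0°) + j·sin(90.0°)) = 0 + j15.6 V
Step 2 — Sum components: V_total = 2.105 + j8.757 V.
Step 3 — Convert to polar: |V_total| = 9.006 V, ∠V_total = 76.5°.

V_total = 9.006∠76.5° V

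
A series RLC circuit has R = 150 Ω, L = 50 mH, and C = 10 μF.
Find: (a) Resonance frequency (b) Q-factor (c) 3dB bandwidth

Step 1 — Resonance condition Im(Z)=0 gives ω₀ = 1/√(LC).
Step 2 — ω₀ = 1/√(0.05·1e-05) = 1414 rad/s.
Step 3 — f₀ = ω₀/(2π) = 225.1 Hz.
Step 4 — Series Q: Q = ω₀L/R = 1414·0.05/150 = 0.4714.
Step 5 — 3dB bandwidth: Δω = ω₀/Q = 3000 rad/s; BW = Δω/(2π) = 477.5 Hz.

(a) f₀ = 225.1 Hz  (b) Q = 0.4714  (c) BW = 477.5 Hz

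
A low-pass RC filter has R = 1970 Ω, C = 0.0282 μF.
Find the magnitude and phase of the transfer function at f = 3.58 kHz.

Step 1 — Angular frequency: ω = 2π·3580 = 2.249e+04 rad/s.
Step 2 — Transfer function: H(jω) = 1/(1 + jωRC).
Step 3 — Denominator: 1 + jωRC = 1 + j·2.249e+04·1970·2.82e-08 = 1 + j1.25.
Step 4 — H = 0.3904 - j0.4878.
Step 5 — Magnitude: |H| = 0.6248 (-4.1 dB); phase: φ = -51.3°.

|H| = 0.6248 (-4.1 dB), φ = -51.3°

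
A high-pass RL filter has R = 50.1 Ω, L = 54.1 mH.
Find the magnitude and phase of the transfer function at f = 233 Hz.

Step 1 — Angular frequency: ω = 2π·233 = 1464 rad/s.
Step 2 — Transfer function: H(jω) = jωL/(R + jωL).
Step 3 — Numerator jωL = j·79.2; denominator R + jωL = 50.1 + j79.2.
Step 4 — H = 0.7142 + j0.4518.
Step 5 — Magnitude: |H| = 0.8451 (-1.5 dB); phase: φ = 32.3°.

|H| = 0.8451 (-1.5 dB), φ = 32.3°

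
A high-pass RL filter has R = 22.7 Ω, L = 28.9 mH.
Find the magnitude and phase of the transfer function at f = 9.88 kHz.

Step 1 — Angular frequency: ω = 2π·9880 = 6.208e+04 rad/s.
Step 2 — Transfer function: H(jω) = jωL/(R + jωL).
Step 3 — Numerator jωL = j·1794; denominator R + jωL = 22.7 + j1794.
Step 4 — H = 0.9998 + j0.01265.
Step 5 — Magnitude: |H| = 0.9999 (-0.0 dB); phase: φ = 0.7°.

|H| = 0.9999 (-0.0 dB), φ = 0.7°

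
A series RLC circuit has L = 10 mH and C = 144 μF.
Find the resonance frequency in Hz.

Step 1 — Resonance condition Im(Z)=0 gives ω₀ = 1/√(LC).
Step 2 — ω₀ = 1/√(0.01·0.000144) = 833.3 rad/s.
Step 3 — f₀ = ω₀/(2π) = 132.6 Hz.

f₀ = 132.6 Hz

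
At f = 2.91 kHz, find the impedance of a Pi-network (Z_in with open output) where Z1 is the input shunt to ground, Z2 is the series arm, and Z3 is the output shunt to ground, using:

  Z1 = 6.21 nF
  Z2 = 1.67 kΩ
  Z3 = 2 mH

Step 1 — Angular frequency: ω = 2π·f = 2π·2910 = 1.828e+04 rad/s.
Step 2 — Component impedances:
  Z1: Z = 1/(jωC) = -j/(ω·C) = 0 - j8807 Ω
  Z2: Z = R = 1670 Ω
  Z3: Z = jωL = j·1.828e+04·0.002 = 0 + j36.57 Ω
Step 3 — With open output, the series arm Z2 and the output shunt Z3 appear in series to ground: Z2 + Z3 = 1670 + j36.57 Ω.
Step 4 — Parallel with input shunt Z1: Z_in = Z1 || (Z2 + Z3) = 1625 - j272.7 Ω = 1648∠-9.5° Ω.

Z = 1625 - j272.7 Ω = 1648∠-9.5° Ω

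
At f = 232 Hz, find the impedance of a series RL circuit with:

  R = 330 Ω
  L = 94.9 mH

Step 1 — Angular frequency: ω = 2π·f = 2π·232 = 1458 rad/s.
Step 2 — Component impedances:
  R: Z = R = 330 Ω
  L: Z = jωL = j·1458·0.0949 = 0 + j138.3 Ω
Step 3 — Series combination: Z_total = R + L = 330 + j138.3 Ω = 357.8∠22.7° Ω.

Z = 330 + j138.3 Ω = 357.8∠22.7° Ω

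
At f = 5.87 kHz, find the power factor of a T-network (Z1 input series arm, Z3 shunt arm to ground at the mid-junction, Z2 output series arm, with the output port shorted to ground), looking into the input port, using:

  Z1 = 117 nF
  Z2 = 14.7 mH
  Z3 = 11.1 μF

Step 1 — Angular frequency: ω = 2π·f = 2π·5870 = 3.688e+04 rad/s.
Step 2 — Component impedances:
  Z1: Z = 1/(jωC) = -j/(ω·C) = 0 - j231.7 Ω
  Z2: Z = jωL = j·3.688e+04·0.0147 = 0 + j542.2 Ω
  Z3: Z = 1/(jωC) = -j/(ω·C) = 0 - j2.443 Ω
Step 3 — With the output port shorted to ground, the output series arm Z2 runs from the junction to ground; the shunt arm Z3 also runs from the junction to ground. They appear in parallel: Z3 || Z2 = 0 - j2.454 Ω.
Step 4 — Series with input arm Z1: Z_in = Z1 + (Z3 || Z2) = 0 - j234.2 Ω = 234.2∠-90.0° Ω.
Step 5 — Power factor: PF = cos(φ) = Re(Z)/|Z| = 0/234.2 = 0.
Step 6 — Type: Im(Z) = -234.2 ⇒ leading (phase φ = -90.0°).

PF = 0 (leading, φ = -90.0°)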